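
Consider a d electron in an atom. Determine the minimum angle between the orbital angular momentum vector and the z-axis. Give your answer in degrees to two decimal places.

D corresponds to l = 2.
|L|² = l(l+1)ℏ² = 6ℏ², so |L| = √6 ℏ.
The smallest angle corresponds to the largest L_z, i.e. m_l = l = 2, giving L_z = 2ℏ.
cos θ_min = 2/√6, so θ_min ≈ 35.26°.

θ_min ≈ 35.26°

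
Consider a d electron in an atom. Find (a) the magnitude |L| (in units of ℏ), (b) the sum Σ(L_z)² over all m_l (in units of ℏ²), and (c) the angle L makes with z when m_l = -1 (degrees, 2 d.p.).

A d state has l = 2.
|L| = ℏ√(2·3) = √6 ℏ ≈ 2.449ℏ.
Σ m_l² = 10, so Σ(L_z)² = 10 ℏ².
For m_l = -1: cos θ = -1/√6, θ ≈ 114.09°.

|L| = √6 ℏ ≈ 2.449ℏ; Σ(L_z)² = 10 ℏ²; θ(m_l=-1) ≈ 114.09°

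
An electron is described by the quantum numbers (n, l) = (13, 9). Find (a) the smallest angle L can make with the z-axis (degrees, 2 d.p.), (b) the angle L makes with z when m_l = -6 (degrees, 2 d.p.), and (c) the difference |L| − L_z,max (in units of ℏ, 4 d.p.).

cos θ_min = 9/√90, so θ_min ≈ 18.43°.
For m_l = -6: cos θ = -6/√90, θ ≈ 129.23°.
|L| − L_z,max = (3√10 − 9)ℏ ≈ 0.4868ℏ.

θ_min ≈ 18.43°; θ(m_l=-6) ≈ 129.23°; |L|−L_z,max ≈ 0.4868ℏ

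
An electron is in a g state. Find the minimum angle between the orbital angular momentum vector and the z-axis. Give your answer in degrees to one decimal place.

θ_min ≈ 26.6°

A g state has l = 4.
|L| = √(l(l+1)) ℏ = 2√5 ℏ.
The smallest angle corresponds to the largest L_z, i.e. m_l = l = 4, giving L_z = 4ℏ.
cos θ_min = 4/√20, so θ_min ≈ 26.6°.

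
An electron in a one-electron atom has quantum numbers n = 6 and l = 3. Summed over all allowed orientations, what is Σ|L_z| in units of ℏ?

Σ|L_z| = 12 ℏ

The allowed m_l values are -3, -2, -1, 0, 1, 2, 3.
Σ|m_l| = 2(1+2+…+3) = 12.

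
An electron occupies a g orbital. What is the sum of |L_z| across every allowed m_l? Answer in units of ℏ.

A g state has l = 4.
m_l ∈ {-4, -3, -2, -1, 0, 1, 2, 3, 4}.
Σ|m_l| = 2(1+2+…+4) = 20.

Σ|L_z| = 20 ℏ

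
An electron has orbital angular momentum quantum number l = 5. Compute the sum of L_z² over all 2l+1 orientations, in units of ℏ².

The allowed m_l values are -5, -4, -3, -2, -1, 0, 1, 2, 3, 4, 5.
Summing m² from −5 to 5: Σ m_l² = 110.

Σ(L_z)² = 110 ℏ²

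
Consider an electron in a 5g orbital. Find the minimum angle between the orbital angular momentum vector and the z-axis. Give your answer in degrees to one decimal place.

θ_min ≈ 26.6°

5g means n = 5, l = 4.
|L|² = l(l+1)ℏ² = 20ℏ², so |L| = 2√5 ℏ.
The smallest angle corresponds to the largest L_z, i.e. m_l = l = 4, giving L_z = 4ℏ.
cos θ_min = 4/√20, so θ_min ≈ 26.6°.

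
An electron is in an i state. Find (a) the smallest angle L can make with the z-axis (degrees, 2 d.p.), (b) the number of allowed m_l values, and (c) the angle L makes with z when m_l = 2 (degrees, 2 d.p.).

The letter i corresponds to l = 6.
cos θ_min = 6/√42, so θ_min ≈ 22.21°.
There are 2l+1 = 13 values of m_l.
For m_l = 2: cos θ = 2/√42, θ ≈ 72.02°.

θ_min ≈ 22.21°; 13 values; θ(m_l=2) ≈ 72.02°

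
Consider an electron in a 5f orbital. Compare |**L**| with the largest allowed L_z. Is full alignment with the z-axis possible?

No: L_z,max = 3ℏ < |L| = 2√3 ℏ ≈ 3.464ℏ

The 5f subshell has l = 3.
|L| = 2√3 ℏ ≈ 3.4641ℏ, while L_z,max = lℏ = 3ℏ.
Since |L| > L_z,max, the vector can never point exactly along z; the closest it comes is θ_min = arccos(3/√12) ≈ 30.0°.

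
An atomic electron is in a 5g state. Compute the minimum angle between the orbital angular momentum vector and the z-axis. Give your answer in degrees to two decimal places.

θ_min ≈ 26.57°

5g means n = 5, l = 4.
|L|² = l(l+1)ℏ² = 20ℏ², so |L| = 2√5 ℏ.
The smallest angle corresponds to the largest L_z, i.e. m_l = l = 4, giving L_z = 4ℏ.
cos θ_min = 4/√20, so θ_min ≈ 26.57°.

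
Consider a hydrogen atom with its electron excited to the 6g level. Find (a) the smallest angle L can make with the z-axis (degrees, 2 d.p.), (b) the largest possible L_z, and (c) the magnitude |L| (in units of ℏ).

θ_min ≈ 26.57°; L_z,max = 4ℏ; |L| = 2√5 ℏ ≈ 4.472ℏ

The 6g level has l = 4.
cos θ_min = 4/√20, so θ_min ≈ 26.57°.
L_z,max = lℏ = 4ℏ.
|L| = ℏ√(4·5) = 2√5 ℏ ≈ 4.472ℏ.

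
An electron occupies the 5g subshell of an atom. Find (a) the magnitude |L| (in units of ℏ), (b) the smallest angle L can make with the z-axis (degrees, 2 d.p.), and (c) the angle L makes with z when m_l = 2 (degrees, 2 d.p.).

For 5g, l = 4.
|L| = ℏ√(4·5) = 2√5 ℏ ≈ 4.472ℏ.
cos θ_min = 4/√20, so θ_min ≈ 26.57°.
For m_l = 2: cos θ = 2/√20, θ ≈ 63.43°.

|L| = 2√5 ℏ ≈ 4.472ℏ; θ_min ≈ 26.57°; θ(m_l=2) ≈ 63.43°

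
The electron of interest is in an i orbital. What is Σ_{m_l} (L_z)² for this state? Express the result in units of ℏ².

Σ(L_z)² = 182 ℏ²

For an i orbital, l = 6.
m_l runs from −6 to 6, i.e. {-6, -5, -4, -3, -2, -1, 0, 1, 2, 3, 4, 5, 6}.
Σ m_l² = 2·(1 + 4 + 9 + 16 + 25 + 36) = 182.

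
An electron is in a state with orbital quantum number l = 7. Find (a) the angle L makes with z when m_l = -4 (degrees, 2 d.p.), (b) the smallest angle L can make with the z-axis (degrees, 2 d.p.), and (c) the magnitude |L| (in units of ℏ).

θ(m_l=-4) ≈ 122.31°; θ_min ≈ 20.70°; |L| = 2√14 ℏ ≈ 7.483ℏ

For m_l = -4: cos θ = -4/√56, θ ≈ 122.31°.
cos θ_min = 7/√56, so θ_min ≈ 20.70°.
|L| = ℏ√(7·8) = 2√14 ℏ ≈ 7.483ℏ.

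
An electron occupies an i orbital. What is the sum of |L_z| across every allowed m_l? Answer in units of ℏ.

Σ|L_z| = 42 ℏ

I corresponds to l = 6.
m_l ∈ {-6, -5, -4, -3, -2, -1, 0, 1, 2, 3, 4, 5, 6}.
Σ|m_l| = 2(1+2+…+6) = 42.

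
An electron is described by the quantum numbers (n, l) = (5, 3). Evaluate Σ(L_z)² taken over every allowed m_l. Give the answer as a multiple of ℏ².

Σ(L_z)² = 28 ℏ²

The allowed m_l values are -3, -2, -1, 0, 1, 2, 3.
Summing m² from −3 to 3: Σ m_l² = 28.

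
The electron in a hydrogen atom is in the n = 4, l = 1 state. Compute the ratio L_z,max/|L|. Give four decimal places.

L_z,max/|L| = 0.7071

|L| = √2 ℏ ≈ 1.4142ℏ, while L_z,max = lℏ = 1ℏ.
L_z,max/|L| = 1/√2 = 0.7071.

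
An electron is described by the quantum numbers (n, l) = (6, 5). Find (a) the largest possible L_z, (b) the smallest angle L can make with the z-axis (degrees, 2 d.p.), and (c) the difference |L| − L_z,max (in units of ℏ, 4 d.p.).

L_z,max = 5ℏ; θ_min ≈ 24.09°; |L|−L_z,max ≈ 0.4772ℏ

L_z,max = lℏ = 5ℏ.
cos θ_min = 5/√30, so θ_min ≈ 24.09°.
|L| − L_z,max = (√30 − 5)ℏ ≈ 0.4772ℏ.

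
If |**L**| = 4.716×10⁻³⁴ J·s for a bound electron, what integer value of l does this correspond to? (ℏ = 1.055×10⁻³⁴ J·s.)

|L|/ℏ = (4.716×10⁻³⁴)/(1.055×10⁻³⁴) ≈ 4.470.
Set l(l+1) = 19.98; the integer solution is l = 4.

l = 4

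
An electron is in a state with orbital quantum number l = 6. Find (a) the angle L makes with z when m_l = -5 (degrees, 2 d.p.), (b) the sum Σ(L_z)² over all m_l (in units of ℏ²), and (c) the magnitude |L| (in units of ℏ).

For m_l = -5: cos θ = -5/√42, θ ≈ 140.49°.
Σ m_l² = 182, so Σ(L_z)² = 182 ℏ².
|L| = ℏ√(6·7) = √42 ℏ ≈ 6.481ℏ.

θ(m_l=-5) ≈ 140.49°; Σ(L_z)² = 182 ℏ²; |L| = √42 ℏ ≈ 6.481ℏ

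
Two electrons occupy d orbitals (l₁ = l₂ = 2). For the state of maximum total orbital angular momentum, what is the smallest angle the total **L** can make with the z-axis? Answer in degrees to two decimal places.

θ_min ≈ 26.57°

By the triangle rule, |l₁ − l₂| ≤ L ≤ l₁ + l₂.
L ∈ {0, 1, 2, 3, 4}.
The maximum is L = 4, with |L_tot| = ℏ√(4·5) = 2√5 ℏ.
The minimum angle with z is arccos(4/√20) ≈ 26.57°.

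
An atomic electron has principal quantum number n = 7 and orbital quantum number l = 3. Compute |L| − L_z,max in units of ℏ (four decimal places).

|L| = 2√3 ℏ ≈ 3.4641ℏ, while L_z,max = lℏ = 3ℏ.
The difference is (2√3 − 3)ℏ ≈ 0.4641ℏ.

|L| − L_z,max ≈ 0.4641ℏ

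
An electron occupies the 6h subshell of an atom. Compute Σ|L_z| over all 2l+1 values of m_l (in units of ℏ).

Σ|L_z| = 30 ℏ

For 6h, l = 5.
m_l ∈ {-5, -4, -3, -2, -1, 0, 1, 2, 3, 4, 5}.
Σ|m_l| = 2·5(5+1)/2 = 30.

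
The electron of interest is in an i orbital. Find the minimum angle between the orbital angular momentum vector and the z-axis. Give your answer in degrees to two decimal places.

An i state has l = 6.
|L|² = l(l+1)ℏ² = 42ℏ², so |L| = √42 ℏ.
The smallest angle corresponds to the largest L_z, i.e. m_l = l = 6, giving L_z = 6ℏ.
cos θ_min = 6/√42, so θ_min ≈ 22.21°.

θ_min ≈ 22.21°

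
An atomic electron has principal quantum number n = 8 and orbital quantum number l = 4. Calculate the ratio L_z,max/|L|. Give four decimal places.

L_z,max/|L| = 0.8944

|L| = 2√5 ℏ ≈ 4.4721ℏ, while L_z,max = lℏ = 4ℏ.
L_z,max/|L| = 4/√20 = 0.8944.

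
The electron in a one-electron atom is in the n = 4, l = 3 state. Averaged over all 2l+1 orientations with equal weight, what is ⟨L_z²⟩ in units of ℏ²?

The allowed m_l values are -3, -2, -1, 0, 1, 2, 3.
⟨L_z²⟩ = ℏ²·(Σ m_l²)/(2l+1) = ℏ²·28/7 = 4ℏ².

⟨L_z²⟩ = 4 ℏ²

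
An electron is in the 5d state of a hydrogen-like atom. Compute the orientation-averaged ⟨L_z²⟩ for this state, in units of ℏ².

The 5d subshell has l = 2.
The allowed m_l values are -2, -1, 0, 1, 2.
⟨L_z²⟩ = ℏ²·(Σ m_l²)/(2l+1) = ℏ²·10/5 = 2ℏ².

⟨L_z²⟩ = 2 ℏ²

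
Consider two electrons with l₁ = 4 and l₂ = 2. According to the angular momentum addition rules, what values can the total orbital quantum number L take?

By the triangle rule, |l₁ − l₂| ≤ L ≤ l₁ + l₂.
Allowed values: L = 2, 3, 4, 5, 6.

L = 2, 3, 4, 5, 6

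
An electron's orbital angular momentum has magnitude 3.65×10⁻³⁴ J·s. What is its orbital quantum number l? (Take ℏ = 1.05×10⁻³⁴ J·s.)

l = 3

|L|/ℏ = (3.65×10⁻³⁴)/(1.05×10⁻³⁴) ≈ 3.476.
(|L|/ℏ)² = l(l+1) ≈ 12.08 ⇒ l = 3.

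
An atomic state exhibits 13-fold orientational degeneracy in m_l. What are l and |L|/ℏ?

l = 6, |L| = √42 ℏ ≈ 6.481ℏ

2l + 1 = 13 ⇒ l = 6.
|L| = ℏ√(l(l+1)) = ℏ√(6·7) = √42 ℏ.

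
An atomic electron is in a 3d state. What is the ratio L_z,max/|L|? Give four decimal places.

L_z,max/|L| = 0.8165

For 3d, l = 2.
|L| = √6 ℏ ≈ 2.4495ℏ, while L_z,max = lℏ = 2ℏ.
L_z,max/|L| = 2/√6 = 0.8165.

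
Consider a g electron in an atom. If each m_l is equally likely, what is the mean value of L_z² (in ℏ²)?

A g state has l = 4.
m_l runs from −4 to 4, i.e. {-4, -3, -2, -1, 0, 1, 2, 3, 4}.
⟨L_z²⟩ = ℏ²·l(l+1)/3 = 6.667ℏ².

⟨L_z²⟩ = 6.667 ℏ²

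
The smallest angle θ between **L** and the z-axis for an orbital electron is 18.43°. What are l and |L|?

At minimum angle, m_l = l, so cos θ = l/√(l(l+1)); cos²θ = l/(l+1) = 0.9001.
Solving: l = 9.
Then |L| = ℏ√(9·10) = 3√10 ℏ.

l = 9, |L| = 3√10 ℏ ≈ 9.487ℏ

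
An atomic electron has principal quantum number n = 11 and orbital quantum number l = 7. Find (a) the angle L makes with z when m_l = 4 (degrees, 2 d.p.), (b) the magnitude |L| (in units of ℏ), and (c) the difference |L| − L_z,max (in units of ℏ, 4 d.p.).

For m_l = 4: cos θ = 4/√56, θ ≈ 57.69°.
|L| = ℏ√(7·8) = 2√14 ℏ ≈ 7.483ℏ.
|L| − L_z,max = (2√14 − 7)ℏ ≈ 0.4833ℏ.

θ(m_l=4) ≈ 57.69°; |L| = 2√14 ℏ ≈ 7.483ℏ; |L|−L_z,max ≈ 0.4833ℏ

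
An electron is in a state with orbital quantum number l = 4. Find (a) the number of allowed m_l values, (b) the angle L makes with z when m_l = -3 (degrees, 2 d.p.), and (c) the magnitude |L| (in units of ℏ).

There are 2l+1 = 9 values of m_l.
For m_l = -3: cos θ = -3/√20, θ ≈ 132.13°.
|L| = ℏ√(4·5) = 2√5 ℏ ≈ 4.472ℏ.

9 values; θ(m_l=-3) ≈ 132.13°; |L| = 2√5 ℏ ≈ 4.472ℏ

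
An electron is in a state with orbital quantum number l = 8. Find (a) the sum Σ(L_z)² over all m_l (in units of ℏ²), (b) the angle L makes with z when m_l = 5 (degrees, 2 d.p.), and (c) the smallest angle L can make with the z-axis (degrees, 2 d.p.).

Σ m_l² = 408, so Σ(L_z)² = 408 ℏ².
For m_l = 5: cos θ = 5/√72, θ ≈ 53.90°.
cos θ_min = 8/√72, so θ_min ≈ 19.47°.

Σ(L_z)² = 408 ℏ²; θ(m_l=5) ≈ 53.90°; θ_min ≈ 19.47°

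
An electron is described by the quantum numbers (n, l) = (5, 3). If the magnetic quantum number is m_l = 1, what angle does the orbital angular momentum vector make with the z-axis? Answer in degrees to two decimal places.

|L| = √(l(l+1)) ℏ = 2√3 ℏ.
L_z = m_l ℏ = 1ℏ.
cos θ = L_z/|L| = 1/√12, so θ ≈ 73.22°.

θ ≈ 73.22°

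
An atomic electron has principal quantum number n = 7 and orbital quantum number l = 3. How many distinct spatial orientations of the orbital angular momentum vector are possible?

7

The number of m_l values is 2l + 1 = 2·3 + 1 = 7.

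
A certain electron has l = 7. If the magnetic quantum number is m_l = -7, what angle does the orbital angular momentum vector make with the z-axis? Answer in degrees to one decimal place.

θ ≈ 159.3°

|L| = √(l(l+1)) ℏ = 2√14 ℏ.
L_z = m_l ℏ = −7ℏ.
cos θ = L_z/|L| = -7/√56, so θ ≈ 159.3°.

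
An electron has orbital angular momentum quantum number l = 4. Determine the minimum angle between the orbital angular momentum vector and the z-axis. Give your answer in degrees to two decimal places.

θ_min ≈ 26.57°

|L| = √(l(l+1)) ℏ = 2√5 ℏ.
The smallest angle corresponds to the largest L_z, i.e. m_l = l = 4, giving L_z = 4ℏ.
cos θ_min = 4/√20, so θ_min ≈ 26.57°.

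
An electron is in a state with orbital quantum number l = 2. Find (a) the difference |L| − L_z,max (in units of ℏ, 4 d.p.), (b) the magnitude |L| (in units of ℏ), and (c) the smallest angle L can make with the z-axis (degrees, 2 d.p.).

|L| − L_z,max = (√6 − 2)ℏ ≈ 0.4495ℏ.
|L| = ℏ√(2·3) = √6 ℏ ≈ 2.449ℏ.
cos θ_min = 2/√6, so θ_min ≈ 35.26°.

|L|−L_z,max ≈ 0.4495ℏ; |L| = √6 ℏ ≈ 2.449ℏ; θ_min ≈ 35.26°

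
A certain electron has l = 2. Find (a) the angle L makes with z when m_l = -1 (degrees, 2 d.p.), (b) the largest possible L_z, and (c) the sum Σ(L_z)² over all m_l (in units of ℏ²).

θ(m_l=-1) ≈ 114.09°; L_z,max = 2ℏ; Σ(L_z)² = 10 ℏ²

For m_l = -1: cos θ = -1/√6, θ ≈ 114.09°.
L_z,max = lℏ = 2ℏ.
Σ m_l² = 10, so Σ(L_z)² = 10 ℏ².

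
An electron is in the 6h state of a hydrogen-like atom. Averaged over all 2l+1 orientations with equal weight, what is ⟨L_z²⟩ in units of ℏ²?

⟨L_z²⟩ = 10 ℏ²

6h means n = 6, l = 5.
m_l runs from −5 to 5, i.e. {-5, -4, -3, -2, -1, 0, 1, 2, 3, 4, 5}.
Average of L_z² over 11 states: 110/11 ℏ² = 10 ℏ².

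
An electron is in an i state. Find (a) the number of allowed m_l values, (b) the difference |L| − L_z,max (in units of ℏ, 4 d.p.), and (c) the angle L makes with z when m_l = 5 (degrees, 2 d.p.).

13 values; |L|−L_z,max ≈ 0.4807ℏ; θ(m_l=5) ≈ 39.51°

I corresponds to l = 6.
There are 2l+1 = 13 values of m_l.
|L| − L_z,max = (√42 − 6)ℏ ≈ 0.4807ℏ.
For m_l = 5: cos θ = 5/√42, θ ≈ 39.51°.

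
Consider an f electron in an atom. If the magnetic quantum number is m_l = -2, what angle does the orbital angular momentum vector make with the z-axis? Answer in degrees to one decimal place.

An f state has l = 3.
|L|² = l(l+1)ℏ² = 12ℏ², so |L| = 2√3 ℏ.
L_z = m_l ℏ = −2ℏ.
cos θ = L_z/|L| = -2/√12, so θ ≈ 125.3°.

θ ≈ 125.3°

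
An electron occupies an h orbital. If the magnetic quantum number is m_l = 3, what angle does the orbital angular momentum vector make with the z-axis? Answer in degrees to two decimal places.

An h state has l = 5.
|L| = ℏ√(l(l+1)) = √30 ℏ.
L_z = m_l ℏ = 3ℏ.
cos θ = L_z/|L| = 3/√30, so θ ≈ 56.79°.

θ ≈ 56.79°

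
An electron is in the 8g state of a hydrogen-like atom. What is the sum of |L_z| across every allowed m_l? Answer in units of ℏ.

Σ|L_z| = 20 ℏ

The 8g subshell has l = 4.
m_l runs from −4 to 4, i.e. {-4, -3, -2, -1, 0, 1, 2, 3, 4}.
Σ|m_l| = 2(1+2+…+4) = 20.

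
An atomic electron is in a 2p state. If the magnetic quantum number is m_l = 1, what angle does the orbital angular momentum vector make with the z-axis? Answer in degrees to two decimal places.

θ ≈ 45.00°

The 2p subshell has l = 1.
|L| = ℏ√(l(l+1)) = √2 ℏ.
L_z = m_l ℏ = 1ℏ.
cos θ = L_z/|L| = 1/√2, so θ ≈ 45.00°.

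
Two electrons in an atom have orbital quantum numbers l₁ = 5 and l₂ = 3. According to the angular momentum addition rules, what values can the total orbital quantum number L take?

L = 2, 3, 4, 5, 6, 7, 8

The total orbital quantum number L ranges from |l₁ − l₂| to l₁ + l₂ in integer steps.
L ∈ {2, 3, 4, 5, 6, 7, 8}.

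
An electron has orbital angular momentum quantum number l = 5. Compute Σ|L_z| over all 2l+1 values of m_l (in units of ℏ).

The allowed m_l values are -5, -4, -3, -2, -1, 0, 1, 2, 3, 4, 5.
Σ|m_l| = 2(1+2+…+5) = 30.

Σ|L_z| = 30 ℏ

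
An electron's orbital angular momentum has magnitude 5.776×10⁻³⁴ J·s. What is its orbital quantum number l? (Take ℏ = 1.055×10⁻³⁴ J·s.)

l = 5

|L|/ℏ = (5.776×10⁻³⁴)/(1.055×10⁻³⁴) ≈ 5.475.
Set l(l+1) = 29.97; the integer solution is l = 5.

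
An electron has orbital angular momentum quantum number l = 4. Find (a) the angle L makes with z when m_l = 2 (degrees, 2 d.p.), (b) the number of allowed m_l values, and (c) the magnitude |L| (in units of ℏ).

θ(m_l=2) ≈ 63.43°; 9 values; |L| = 2√5 ℏ ≈ 4.472ℏ

For m_l = 2: cos θ = 2/√20, θ ≈ 63.43°.
There are 2l+1 = 9 values of m_l.
|L| = ℏ√(4·5) = 2√5 ℏ ≈ 4.472ℏ.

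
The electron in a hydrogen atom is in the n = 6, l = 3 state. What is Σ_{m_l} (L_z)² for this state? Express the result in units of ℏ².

m_l runs from −3 to 3, i.e. {-3, -2, -1, 0, 1, 2, 3}.
Summing m² from −3 to 3: Σ m_l² = 28.

Σ(L_z)² = 28 ℏ²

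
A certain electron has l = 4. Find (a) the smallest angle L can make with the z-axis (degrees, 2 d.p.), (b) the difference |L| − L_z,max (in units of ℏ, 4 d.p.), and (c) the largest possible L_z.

cos θ_min = 4/√20, so θ_min ≈ 26.57°.
|L| − L_z,max = (2√5 − 4)ℏ ≈ 0.4721ℏ.
L_z,max = lℏ = 4ℏ.

θ_min ≈ 26.57°; |L|−L_z,max ≈ 0.4721ℏ; L_z,max = 4ℏ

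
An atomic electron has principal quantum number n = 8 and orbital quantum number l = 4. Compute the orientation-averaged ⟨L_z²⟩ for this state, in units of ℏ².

⟨L_z²⟩ = 6.667 ℏ²

The allowed m_l values are -4, -3, -2, -1, 0, 1, 2, 3, 4.
⟨L_z²⟩ = ℏ²·l(l+1)/3 = 6.667ℏ².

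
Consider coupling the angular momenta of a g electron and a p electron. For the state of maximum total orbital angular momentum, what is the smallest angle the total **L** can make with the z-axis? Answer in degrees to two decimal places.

By the triangle rule, |l₁ − l₂| ≤ L ≤ l₁ + l₂.
So L can be 3, 4, 5.
The maximum is L = 5, with |L_tot| = ℏ√(5·6) = √30 ℏ.
The minimum angle with z is arccos(5/√30) ≈ 24.09°.

θ_min ≈ 24.09°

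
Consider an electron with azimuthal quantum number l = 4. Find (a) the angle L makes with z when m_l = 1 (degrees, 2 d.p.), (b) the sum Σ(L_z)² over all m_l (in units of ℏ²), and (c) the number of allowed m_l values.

For m_l = 1: cos θ = 1/√20, θ ≈ 77.08°.
Σ m_l² = 60, so Σ(L_z)² = 60 ℏ².
There are 2l+1 = 9 values of m_l.

θ(m_l=1) ≈ 77.08°; Σ(L_z)² = 60 ℏ²; 9 values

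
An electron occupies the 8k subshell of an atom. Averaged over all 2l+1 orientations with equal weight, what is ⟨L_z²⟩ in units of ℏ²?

⟨L_z²⟩ = 18.67 ℏ²

For 8k, l = 7.
m_l runs from −7 to 7, i.e. {-7, -6, -5, -4, -3, -2, -1, 0, 1, 2, 3, 4, 5, 6, 7}.
Average of L_z² over 15 states: 280/15 ℏ² = 18.67 ℏ².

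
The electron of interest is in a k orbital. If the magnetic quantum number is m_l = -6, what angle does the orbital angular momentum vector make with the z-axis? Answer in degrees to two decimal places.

For a k orbital, l = 7.
|L|² = l(l+1)ℏ² = 56ℏ², so |L| = 2√14 ℏ.
L_z = m_l ℏ = −6ℏ.
cos θ = L_z/|L| = -6/√56, so θ ≈ 143.30°.

θ ≈ 143.30°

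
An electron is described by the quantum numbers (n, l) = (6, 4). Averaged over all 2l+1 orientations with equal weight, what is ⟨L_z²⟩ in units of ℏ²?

⟨L_z²⟩ = 6.667 ℏ²

The allowed m_l values are -4, -3, -2, -1, 0, 1, 2, 3, 4.
⟨L_z²⟩ = ℏ²·(Σ m_l²)/(2l+1) = ℏ²·60/9 = 6.667ℏ².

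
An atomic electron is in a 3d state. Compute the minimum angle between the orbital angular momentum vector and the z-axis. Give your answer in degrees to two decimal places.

3d means n = 3, l = 2.
|L| = √(l(l+1)) ℏ = √6 ℏ.
The smallest angle corresponds to the largest L_z, i.e. m_l = l = 2, giving L_z = 2ℏ.
cos θ_min = 2/√6, so θ_min ≈ 35.26°.

θ_min ≈ 35.26°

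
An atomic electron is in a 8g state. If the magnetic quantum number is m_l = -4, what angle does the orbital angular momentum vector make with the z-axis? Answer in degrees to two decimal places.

The 8g subshell has l = 4.
|L| = ℏ√(l(l+1)) = 2√5 ℏ.
L_z = m_l ℏ = −4ℏ.
cos θ = L_z/|L| = -4/√20, so θ ≈ 153.43°.

θ ≈ 153.43°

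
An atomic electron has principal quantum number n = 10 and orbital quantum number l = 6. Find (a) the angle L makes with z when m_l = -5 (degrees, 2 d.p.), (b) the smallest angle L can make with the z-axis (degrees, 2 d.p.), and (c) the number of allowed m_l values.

For m_l = -5: cos θ = -5/√42, θ ≈ 140.49°.
cos θ_min = 6/√42, so θ_min ≈ 22.21°.
There are 2l+1 = 13 values of m_l.

θ(m_l=-5) ≈ 140.49°; θ_min ≈ 22.21°; 13 values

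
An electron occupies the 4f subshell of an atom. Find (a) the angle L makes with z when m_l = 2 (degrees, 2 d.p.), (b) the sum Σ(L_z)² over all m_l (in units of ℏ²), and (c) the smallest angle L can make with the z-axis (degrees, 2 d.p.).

The 4f subshell has l = 3.
For m_l = 2: cos θ = 2/√12, θ ≈ 54.74°.
Σ m_l² = 28, so Σ(L_z)² = 28 ℏ².
cos θ_min = 3/√12, so θ_min ≈ 30.00°.

θ(m_l=2) ≈ 54.74°; Σ(L_z)² = 28 ℏ²; θ_min ≈ 30.00°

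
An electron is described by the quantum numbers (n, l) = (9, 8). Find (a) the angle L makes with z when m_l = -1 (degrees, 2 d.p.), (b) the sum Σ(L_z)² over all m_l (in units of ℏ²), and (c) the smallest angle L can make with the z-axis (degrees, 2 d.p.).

θ(m_l=-1) ≈ 96.77°; Σ(L_z)² = 408 ℏ²; θ_min ≈ 19.47°

For m_l = -1: cos θ = -1/√72, θ ≈ 96.77°.
Σ m_l² = 408, so Σ(L_z)² = 408 ℏ².
cos θ_min = 8/√72, so θ_min ≈ 19.47°.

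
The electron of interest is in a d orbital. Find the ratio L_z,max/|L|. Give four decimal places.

A d state has l = 2.
|L| = √6 ℏ ≈ 2.4495ℏ, while L_z,max = lℏ = 2ℏ.
L_z,max/|L| = 2/√6 = 0.8165.

L_z,max/|L| = 0.8165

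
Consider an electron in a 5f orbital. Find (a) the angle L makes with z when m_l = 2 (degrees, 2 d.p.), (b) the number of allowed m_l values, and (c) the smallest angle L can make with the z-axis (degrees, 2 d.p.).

θ(m_l=2) ≈ 54.74°; 7 values; θ_min ≈ 30.00°

The 5f subshell has l = 3.
For m_l = 2: cos θ = 2/√12, θ ≈ 54.74°.
There are 2l+1 = 7 values of m_l.
cos θ_min = 3/√12, so θ_min ≈ 30.00°.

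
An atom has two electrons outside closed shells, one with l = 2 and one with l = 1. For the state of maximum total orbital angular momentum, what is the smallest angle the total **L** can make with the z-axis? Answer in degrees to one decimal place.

The total orbital quantum number L ranges from |l₁ − l₂| to l₁ + l₂ in integer steps.
L ∈ {1, 2, 3}.
The maximum is L = 3, with |L_tot| = ℏ√(3·4) = 2√3 ℏ.
The minimum angle with z is arccos(3/√12) ≈ 30.0°.

θ_min ≈ 30.0°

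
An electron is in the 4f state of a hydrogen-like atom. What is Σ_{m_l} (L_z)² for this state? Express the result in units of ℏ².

Σ(L_z)² = 28 ℏ²

The 4f subshell has l = 3.
m_l ∈ {-3, -2, -1, 0, 1, 2, 3}.
Σ m_l² = 2·(1 + 4 + 9) = 28.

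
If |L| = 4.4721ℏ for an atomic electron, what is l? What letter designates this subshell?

|L| = ℏ√(l(l+1)), so l(l+1) = 20.
The positive root is l = 4.

l = 4 (g orbital)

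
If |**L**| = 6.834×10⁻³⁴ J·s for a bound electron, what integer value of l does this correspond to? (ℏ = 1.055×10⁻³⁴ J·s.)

|L|/ℏ = (6.834×10⁻³⁴)/(1.055×10⁻³⁴) ≈ 6.478.
(|L|/ℏ)² = l(l+1) ≈ 41.96 ⇒ l = 6.

l = 6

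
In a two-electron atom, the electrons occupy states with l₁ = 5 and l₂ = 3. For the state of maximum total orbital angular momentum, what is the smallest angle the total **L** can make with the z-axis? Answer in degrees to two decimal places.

θ_min ≈ 19.47°

Angular momentum addition gives L = |l₁ − l₂|, …, l₁ + l₂.
L ∈ {2, 3, 4, 5, 6, 7, 8}.
The maximum is L = 8, with |L_tot| = ℏ√(8·9) = 6√2 ℏ.
The minimum angle with z is arccos(8/√72) ≈ 19.47°.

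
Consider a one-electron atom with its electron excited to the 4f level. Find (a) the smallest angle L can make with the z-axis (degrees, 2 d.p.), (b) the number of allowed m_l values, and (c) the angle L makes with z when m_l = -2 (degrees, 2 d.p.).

The 4f level has l = 3.
cos θ_min = 3/√12, so θ_min ≈ 30.00°.
There are 2l+1 = 7 values of m_l.
For m_l = -2: cos θ = -2/√12, θ ≈ 125.26°.

θ_min ≈ 30.00°; 7 values; θ(m_l=-2) ≈ 125.26°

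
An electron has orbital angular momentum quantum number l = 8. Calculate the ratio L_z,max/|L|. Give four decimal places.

L_z,max/|L| = 0.9428

|L| = 6√2 ℏ ≈ 8.4853ℏ, while L_z,max = lℏ = 8ℏ.
L_z,max/|L| = 8/√72 = 0.9428.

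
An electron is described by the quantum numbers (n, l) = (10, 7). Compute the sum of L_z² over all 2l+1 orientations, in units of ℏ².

Σ(L_z)² = 280 ℏ²

m_l ∈ {-7, -6, -5, -4, -3, -2, -1, 0, 1, 2, 3, 4, 5, 6, 7}.
Σ m_l² = 2·(1 + 4 + 9 + 16 + 25 + 36 + 49) = 280.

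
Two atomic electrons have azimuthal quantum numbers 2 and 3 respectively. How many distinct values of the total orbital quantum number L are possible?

L runs from |2 − 3| = 1 to 2 + 3 = 5.
Allowed values: L = 1, 2, 3, 4, 5.
That is 5 values.

5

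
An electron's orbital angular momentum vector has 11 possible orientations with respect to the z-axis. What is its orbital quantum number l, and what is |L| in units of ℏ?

l = 5, |L| = √30 ℏ ≈ 5.477ℏ

2l + 1 = 11 ⇒ l = 5.
Then |L| = √(l(l+1)) ℏ = √30 ℏ.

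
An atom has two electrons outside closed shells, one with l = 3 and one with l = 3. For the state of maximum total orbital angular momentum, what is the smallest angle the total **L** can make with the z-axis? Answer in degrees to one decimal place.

θ_min ≈ 22.2°

Angular momentum addition gives L = |l₁ − l₂|, …, l₁ + l₂.
Allowed values: L = 0, 1, 2, 3, 4, 5, 6.
The maximum is L = 6, with |L_tot| = ℏ√(6·7) = √42 ℏ.
The minimum angle with z is arccos(6/√42) ≈ 22.2°.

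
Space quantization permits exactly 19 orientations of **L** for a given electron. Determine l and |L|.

l = 9, |L| = 3√10 ℏ ≈ 9.487ℏ

Since there are 2l+1 = 19 values of m_l, l = 9.
Then |L| = √(l(l+1)) ℏ = 3√10 ℏ.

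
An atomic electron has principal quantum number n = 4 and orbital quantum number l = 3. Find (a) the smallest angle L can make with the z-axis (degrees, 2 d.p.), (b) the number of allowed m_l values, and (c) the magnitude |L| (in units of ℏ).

θ_min ≈ 30.00°; 7 values; |L| = 2√3 ℏ ≈ 3.464ℏ

cos θ_min = 3/√12, so θ_min ≈ 30.00°.
There are 2l+1 = 7 values of m_l.
|L| = ℏ√(3·4) = 2√3 ℏ ≈ 3.464ℏ.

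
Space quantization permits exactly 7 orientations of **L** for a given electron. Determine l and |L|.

2l + 1 = 7 ⇒ l = 3.
Then |L| = √(l(l+1)) ℏ = 2√3 ℏ.

l = 3, |L| = 2√3 ℏ ≈ 3.464ℏ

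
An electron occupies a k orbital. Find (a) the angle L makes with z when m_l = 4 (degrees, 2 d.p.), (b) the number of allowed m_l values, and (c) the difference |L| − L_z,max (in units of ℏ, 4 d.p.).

For a k orbital, l = 7.
For m_l = 4: cos θ = 4/√56, θ ≈ 57.69°.
There are 2l+1 = 15 values of m_l.
|L| − L_z,max = (2√14 − 7)ℏ ≈ 0.4833ℏ.

θ(m_l=4) ≈ 57.69°; 15 values; |L|−L_z,max ≈ 0.4833ℏ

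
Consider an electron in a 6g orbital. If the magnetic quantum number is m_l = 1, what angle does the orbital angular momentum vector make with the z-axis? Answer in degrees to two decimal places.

θ ≈ 77.08°

For 6g, l = 4.
|L|² = l(l+1)ℏ² = 20ℏ², so |L| = 2√5 ℏ.
L_z = m_l ℏ = 1ℏ.
cos θ = L_z/|L| = 1/√20, so θ ≈ 77.08°.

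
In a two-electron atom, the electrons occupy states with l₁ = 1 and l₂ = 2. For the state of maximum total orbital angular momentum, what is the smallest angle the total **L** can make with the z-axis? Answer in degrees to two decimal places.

θ_min ≈ 30.00°

The total orbital quantum number L ranges from |l₁ − l₂| to l₁ + l₂ in integer steps.
So L can be 1, 2, 3.
The maximum is L = 3, with |L_tot| = ℏ√(3·4) = 2√3 ℏ.
The minimum angle with z is arccos(3/√12) ≈ 30.00°.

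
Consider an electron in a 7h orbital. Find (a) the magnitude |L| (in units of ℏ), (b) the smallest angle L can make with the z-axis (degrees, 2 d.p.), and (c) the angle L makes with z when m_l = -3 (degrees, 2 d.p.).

The 7h subshell has l = 5.
|L| = ℏ√(5·6) = √30 ℏ ≈ 5.477ℏ.
cos θ_min = 5/√30, so θ_min ≈ 24.09°.
For m_l = -3: cos θ = -3/√30, θ ≈ 123.21°.

|L| = √30 ℏ ≈ 5.477ℏ; θ_min ≈ 24.09°; θ(m_l=-3) ≈ 123.21°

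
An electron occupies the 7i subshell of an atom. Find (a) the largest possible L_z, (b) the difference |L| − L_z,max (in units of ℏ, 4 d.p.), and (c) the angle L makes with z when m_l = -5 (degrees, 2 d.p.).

L_z,max = 6ℏ; |L|−L_z,max ≈ 0.4807ℏ; θ(m_l=-5) ≈ 140.49°

The 7i subshell has l = 6.
L_z,max = lℏ = 6ℏ.
|L| − L_z,max = (√42 − 6)ℏ ≈ 0.4807ℏ.
For m_l = -5: cos θ = -5/√42, θ ≈ 140.49°.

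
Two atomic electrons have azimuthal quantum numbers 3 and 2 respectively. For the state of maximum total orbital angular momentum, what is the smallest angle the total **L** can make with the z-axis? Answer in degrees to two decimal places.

θ_min ≈ 24.09°

The total orbital quantum number L ranges from |l₁ − l₂| to l₁ + l₂ in integer steps.
Allowed values: L = 1, 2, 3, 4, 5.
The maximum is L = 5, with |L_tot| = ℏ√(5·6) = √30 ℏ.
The minimum angle with z is arccos(5/√30) ≈ 24.09°.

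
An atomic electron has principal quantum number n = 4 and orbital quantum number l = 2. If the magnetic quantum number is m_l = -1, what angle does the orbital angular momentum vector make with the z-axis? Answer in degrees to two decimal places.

|L| = √(l(l+1)) ℏ = √6 ℏ.
L_z = m_l ℏ = −1ℏ.
cos θ = L_z/|L| = -1/√6, so θ ≈ 114.09°.

θ ≈ 114.09°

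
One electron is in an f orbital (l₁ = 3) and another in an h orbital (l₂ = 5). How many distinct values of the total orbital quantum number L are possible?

7

Angular momentum addition gives L = |l₁ − l₂|, …, l₁ + l₂.
Allowed values: L = 2, 3, 4, 5, 6, 7, 8.
That is 7 values.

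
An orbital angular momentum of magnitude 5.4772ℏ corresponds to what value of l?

Since |L|² = l(l+1)ℏ², l(l+1) = 30.
l² + l − 30 = 0 ⇒ l = 5.

l = 5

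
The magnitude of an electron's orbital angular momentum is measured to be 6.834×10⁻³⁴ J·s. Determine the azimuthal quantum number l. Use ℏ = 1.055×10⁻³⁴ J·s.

|L|/ℏ = (6.834×10⁻³⁴)/(1.055×10⁻³⁴) ≈ 6.478.
Set l(l+1) = 41.96; the integer solution is l = 6.

l = 6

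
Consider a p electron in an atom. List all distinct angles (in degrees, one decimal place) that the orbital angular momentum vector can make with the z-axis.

For a p orbital, l = 1.
|L| = √(l(l+1)) ℏ = √2 ℏ.
cos θ = m_l/√2 for each m_l ∈ {-1, 0, 1}.

θ ∈ {45.0°, 90.0°, 135.0°}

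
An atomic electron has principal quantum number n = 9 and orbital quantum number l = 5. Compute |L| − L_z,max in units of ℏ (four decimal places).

|L| = √30 ℏ ≈ 5.4772ℏ, while L_z,max = lℏ = 5ℏ.
The difference is (√30 − 5)ℏ ≈ 0.4772ℏ.

|L| − L_z,max ≈ 0.4772ℏ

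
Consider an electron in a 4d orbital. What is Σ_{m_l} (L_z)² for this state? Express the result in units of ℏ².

4d means n = 4, l = 2.
m_l ∈ {-2, -1, 0, 1, 2}.
Summing m² from −2 to 2: Σ m_l² = 10.

Σ(L_z)² = 10 ℏ²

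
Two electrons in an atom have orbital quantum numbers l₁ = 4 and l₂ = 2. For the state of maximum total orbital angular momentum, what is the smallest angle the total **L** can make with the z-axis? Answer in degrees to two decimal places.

L runs from |4 − 2| = 2 to 4 + 2 = 6.
L ∈ {2, 3, 4, 5, 6}.
The maximum is L = 6, with |L_tot| = ℏ√(6·7) = √42 ℏ.
The minimum angle with z is arccos(6/√42) ≈ 22.21°.

θ_min ≈ 22.21°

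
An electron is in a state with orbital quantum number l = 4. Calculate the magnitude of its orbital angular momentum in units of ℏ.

|L| = ℏ√(l(l+1)) = ℏ√(4·5) = 2√5 ℏ

|L| = 2√5 ℏ ≈ 4.472ℏ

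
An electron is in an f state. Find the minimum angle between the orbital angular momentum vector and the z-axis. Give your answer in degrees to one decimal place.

An f state has l = 3.
|L| = ℏ√(l(l+1)) = 2√3 ℏ.
The smallest angle corresponds to the largest L_z, i.e. m_l = l = 3, giving L_z = 3ℏ.
cos θ_min = 3/√12, so θ_min ≈ 30.0°.

θ_min ≈ 30.0°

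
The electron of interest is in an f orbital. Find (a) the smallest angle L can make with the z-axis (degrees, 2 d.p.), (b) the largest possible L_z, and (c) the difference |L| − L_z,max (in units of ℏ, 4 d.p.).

θ_min ≈ 30.00°; L_z,max = 3ℏ; |L|−L_z,max ≈ 0.4641ℏ

The letter f corresponds to l = 3.
cos θ_min = 3/√12, so θ_min ≈ 30.00°.
L_z,max = lℏ = 3ℏ.
|L| − L_z,max = (2√3 − 3)ℏ ≈ 0.4641ℏ.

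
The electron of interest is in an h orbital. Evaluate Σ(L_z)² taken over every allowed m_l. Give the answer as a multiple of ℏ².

Σ(L_z)² = 110 ℏ²

For an h orbital, l = 5.
m_l runs from −5 to 5, i.e. {-5, -4, -3, -2, -1, 0, 1, 2, 3, 4, 5}.
Summing m² from −5 to 5: Σ m_l² = 110.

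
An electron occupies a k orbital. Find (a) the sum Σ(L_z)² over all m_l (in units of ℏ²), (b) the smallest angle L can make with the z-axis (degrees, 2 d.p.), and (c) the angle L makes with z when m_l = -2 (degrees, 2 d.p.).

Σ(L_z)² = 280 ℏ²; θ_min ≈ 20.70°; θ(m_l=-2) ≈ 105.50°

K corresponds to l = 7.
Σ m_l² = 280, so Σ(L_z)² = 280 ℏ².
cos θ_min = 7/√56, so θ_min ≈ 20.70°.
For m_l = -2: cos θ = -2/√56, θ ≈ 105.50°.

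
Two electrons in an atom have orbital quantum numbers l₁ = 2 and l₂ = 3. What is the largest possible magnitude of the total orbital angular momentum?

|L_tot|_max = √30 ℏ ≈ 5.477ℏ

L runs from |2 − 3| = 1 to 2 + 3 = 5.
So L can be 1, 2, 3, 4, 5.
The largest magnitude corresponds to L = 5: |L_tot| = ℏ√(5·6) = √30 ℏ.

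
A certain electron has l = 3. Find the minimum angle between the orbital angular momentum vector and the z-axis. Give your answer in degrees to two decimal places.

θ_min ≈ 30.00°

|L|² = l(l+1)ℏ² = 12ℏ², so |L| = 2√3 ℏ.
The smallest angle corresponds to the largest L_z, i.e. m_l = l = 3, giving L_z = 3ℏ.
cos θ_min = 3/√12, so θ_min ≈ 30.00°.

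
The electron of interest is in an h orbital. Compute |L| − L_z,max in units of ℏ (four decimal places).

|L| − L_z,max ≈ 0.4772ℏ

For an h orbital, l = 5.
|L| = √30 ℏ ≈ 5.4772ℏ, while L_z,max = lℏ = 5ℏ.
The difference is (√30 − 5)ℏ ≈ 0.4772ℏ.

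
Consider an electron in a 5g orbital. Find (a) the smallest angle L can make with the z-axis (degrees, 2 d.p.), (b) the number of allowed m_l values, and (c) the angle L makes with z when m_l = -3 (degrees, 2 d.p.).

θ_min ≈ 26.57°; 9 values; θ(m_l=-3) ≈ 132.13°

For 5g, l = 4.
cos θ_min = 4/√20, so θ_min ≈ 26.57°.
There are 2l+1 = 9 values of m_l.
For m_l = -3: cos θ = -3/√20, θ ≈ 132.13°.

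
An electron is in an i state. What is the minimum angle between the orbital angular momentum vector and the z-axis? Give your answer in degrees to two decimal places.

θ_min ≈ 22.21°

I corresponds to l = 6.
|L| = √(l(l+1)) ℏ = √42 ℏ.
The smallest angle corresponds to the largest L_z, i.e. m_l = l = 6, giving L_z = 6ℏ.
cos θ_min = 6/√42, so θ_min ≈ 22.21°.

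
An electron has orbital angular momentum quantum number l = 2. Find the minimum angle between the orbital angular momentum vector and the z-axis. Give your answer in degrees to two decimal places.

|L| = ℏ√(l(l+1)) = √6 ℏ.
The smallest angle corresponds to the largest L_z, i.e. m_l = l = 2, giving L_z = 2ℏ.
cos θ_min = 2/√6, so θ_min ≈ 35.26°.

θ_min ≈ 35.26°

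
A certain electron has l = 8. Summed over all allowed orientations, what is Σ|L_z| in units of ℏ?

Σ|L_z| = 72 ℏ

The allowed m_l values are -8, -7, -6, -5, -4, -3, -2, -1, 0, 1, 2, 3, 4, 5, 6, 7, 8.
Σ|m_l| = 2·8(8+1)/2 = 72.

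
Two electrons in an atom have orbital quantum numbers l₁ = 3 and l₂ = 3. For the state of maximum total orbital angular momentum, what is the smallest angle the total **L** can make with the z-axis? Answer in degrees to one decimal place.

By the triangle rule, |l₁ − l₂| ≤ L ≤ l₁ + l₂.
L ∈ {0, 1, 2, 3, 4, 5, 6}.
The maximum is L = 6, with |L_tot| = ℏ√(6·7) = √42 ℏ.
The minimum angle with z is arccos(6/√42) ≈ 22.2°.

θ_min ≈ 22.2°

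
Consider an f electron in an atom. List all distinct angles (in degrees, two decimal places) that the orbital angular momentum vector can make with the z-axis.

An f state has l = 3.
|L|² = l(l+1)ℏ² = 12ℏ², so |L| = 2√3 ℏ.
cos θ = m_l/√12 for each m_l ∈ {-3, -2, -1, 0, 1, 2, 3}.

θ ∈ {30.00°, 54.74°, 73.22°, 90.00°, 106.78°, 125.26°, 150.00°}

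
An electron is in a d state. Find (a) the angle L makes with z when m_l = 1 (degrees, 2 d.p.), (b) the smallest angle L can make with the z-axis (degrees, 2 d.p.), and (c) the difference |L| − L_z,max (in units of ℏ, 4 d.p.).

θ(m_l=1) ≈ 65.91°; θ_min ≈ 35.26°; |L|−L_z,max ≈ 0.4495ℏ

For a d orbital, l = 2.
For m_l = 1: cos θ = 1/√6, θ ≈ 65.91°.
cos θ_min = 2/√6, so θ_min ≈ 35.26°.
|L| − L_z,max = (√6 − 2)ℏ ≈ 0.4495ℏ.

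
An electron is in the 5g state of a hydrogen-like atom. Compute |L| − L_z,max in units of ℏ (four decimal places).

|L| − L_z,max ≈ 0.4721ℏ

5g means n = 5, l = 4.
|L| = 2√5 ℏ ≈ 4.4721ℏ, while L_z,max = lℏ = 4ℏ.
The difference is (2√5 − 4)ℏ ≈ 0.4721ℏ.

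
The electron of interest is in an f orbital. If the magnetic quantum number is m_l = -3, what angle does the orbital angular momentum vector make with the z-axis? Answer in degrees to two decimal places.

The letter f corresponds to l = 3.
|L|² = l(l+1)ℏ² = 12ℏ², so |L| = 2√3 ℏ.
L_z = m_l ℏ = −3ℏ.
cos θ = L_z/|L| = -3/√12, so θ ≈ 150.00°.

θ ≈ 150.00°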